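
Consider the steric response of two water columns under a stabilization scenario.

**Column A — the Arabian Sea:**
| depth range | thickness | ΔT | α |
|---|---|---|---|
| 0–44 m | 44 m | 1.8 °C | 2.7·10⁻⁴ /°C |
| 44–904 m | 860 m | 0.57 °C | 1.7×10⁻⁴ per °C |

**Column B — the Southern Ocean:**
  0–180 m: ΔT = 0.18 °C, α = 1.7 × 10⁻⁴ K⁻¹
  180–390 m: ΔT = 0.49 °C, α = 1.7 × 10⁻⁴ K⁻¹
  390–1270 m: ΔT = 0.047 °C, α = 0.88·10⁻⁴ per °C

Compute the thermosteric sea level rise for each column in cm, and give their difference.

A 2.7×10⁻⁴ × 44 × 1.8 = 0.021384 m
A 860 × 0.57 × 1.7×10⁻⁴ = 0.083334 m
A total: 0.104718 m
B 0–180 m: 1.7×10⁻⁴ × 0.18 × 180 = 0.005508 m
B 0.49 × 1.7×10⁻⁴ × 210 = 0.017493 m
B 390–1270 m: 880 × 0.047 × 0.88×10⁻⁴ = 0.00363968 m
B total: 0.02664068 m
Difference: 0.104718 − 0.02664068 = 0.07807732 m

Δh_A ≈ 10 cm, Δh_B ≈ 2.7 cm; difference ≈ 7.8 cm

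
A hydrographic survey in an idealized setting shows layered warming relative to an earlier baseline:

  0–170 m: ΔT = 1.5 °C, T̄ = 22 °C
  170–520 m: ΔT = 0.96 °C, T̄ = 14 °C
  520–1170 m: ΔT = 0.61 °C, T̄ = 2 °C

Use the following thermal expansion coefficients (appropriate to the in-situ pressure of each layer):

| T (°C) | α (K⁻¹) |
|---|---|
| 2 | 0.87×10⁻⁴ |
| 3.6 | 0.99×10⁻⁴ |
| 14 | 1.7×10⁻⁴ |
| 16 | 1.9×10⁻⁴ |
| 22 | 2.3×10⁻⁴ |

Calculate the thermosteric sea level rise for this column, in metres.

0.150 m

Layer 1 at 22 °C → α = 2.3×10⁻⁴ K⁻¹
Layer 2 at 14 °C → α = 1.7×10⁻⁴ K⁻¹
Layer 3 at 2 °C → α = 0.87×10⁻⁴ K⁻¹
0–170 m: 1.5 × 2.3×10⁻⁴ × 170 = 0.05865 m
Layer 2: 1.7×10⁻⁴ × 0.96 × 350 = 0.05712 m
520–1170 m: 0.87×10⁻⁴ × 650 × 0.61 = 0.0344955 m
Δh = 0.05865 + 0.05712 + 0.0344955 = 0.1502655 m ≈ 0.150 m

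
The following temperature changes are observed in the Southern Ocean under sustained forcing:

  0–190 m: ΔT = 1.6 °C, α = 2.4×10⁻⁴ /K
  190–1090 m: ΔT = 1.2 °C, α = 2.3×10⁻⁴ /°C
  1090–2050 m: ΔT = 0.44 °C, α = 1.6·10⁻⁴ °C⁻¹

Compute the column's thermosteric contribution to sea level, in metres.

Δh = 0.39 m

Layer 1: 190 × 1.6 × 2.4×10⁻⁴ = 0.07296 m
Layer 2: 900 × 1.2 × 2.3×10⁻⁴ = 0.24840 m
960 × 0.44 × 1.6×10⁻⁴ = 0.067584 m
Δh = 0.07296 + 0.24840 + 0.067584 = 0.388944 m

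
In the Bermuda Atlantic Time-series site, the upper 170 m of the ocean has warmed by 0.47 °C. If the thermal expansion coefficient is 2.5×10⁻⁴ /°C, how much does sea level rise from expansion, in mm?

Δh ≈ 20.0 mm

Δh = αΔT·H = 2.5×10⁻⁴ × 0.47 × 170 = 0.019975 m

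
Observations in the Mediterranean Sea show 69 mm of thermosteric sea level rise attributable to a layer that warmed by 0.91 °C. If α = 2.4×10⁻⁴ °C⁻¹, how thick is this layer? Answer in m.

316 m

H = Δh/(αΔT) = 0.069 / (2.4×10⁻⁴ × 0.91) ≈ 315.9 m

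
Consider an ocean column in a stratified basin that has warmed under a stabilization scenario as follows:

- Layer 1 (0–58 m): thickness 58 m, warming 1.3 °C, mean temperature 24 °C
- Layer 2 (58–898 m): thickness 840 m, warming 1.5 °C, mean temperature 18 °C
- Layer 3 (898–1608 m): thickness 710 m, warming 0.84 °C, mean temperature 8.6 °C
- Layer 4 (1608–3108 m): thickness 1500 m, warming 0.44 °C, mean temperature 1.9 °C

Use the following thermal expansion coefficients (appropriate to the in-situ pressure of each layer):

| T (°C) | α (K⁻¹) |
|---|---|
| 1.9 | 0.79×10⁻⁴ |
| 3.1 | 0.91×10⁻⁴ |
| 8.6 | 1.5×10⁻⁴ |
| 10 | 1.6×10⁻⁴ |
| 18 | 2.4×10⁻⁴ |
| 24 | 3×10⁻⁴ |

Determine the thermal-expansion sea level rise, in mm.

Layer 1 at 24 °C → α = 3×10⁻⁴ K⁻¹
Layer 2 at 18 °C → α = 2.4×10⁻⁴ K⁻¹
Layer 3 at 8.6 °C → α = 1.5×10⁻⁴ K⁻¹
Layer 4 at 1.9 °C → α = 0.79×10⁻⁴ K⁻¹
3×10⁻⁴ × 58 × 1.3 = 0.02262 m
Layer 2: 840 × 1.5 × 2.4×10⁻⁴ = 0.30240 m
Layer 3: 710 × 1.5×10⁻⁴ × 0.84 = 0.08946 m
1500 × 0.79×10⁻⁴ × 0.44 = 0.05214 m
Δh = 0.02262 + 0.30240 + 0.08946 + 0.05214 = 0.46662 m ≈ 467 mm

about 467 mm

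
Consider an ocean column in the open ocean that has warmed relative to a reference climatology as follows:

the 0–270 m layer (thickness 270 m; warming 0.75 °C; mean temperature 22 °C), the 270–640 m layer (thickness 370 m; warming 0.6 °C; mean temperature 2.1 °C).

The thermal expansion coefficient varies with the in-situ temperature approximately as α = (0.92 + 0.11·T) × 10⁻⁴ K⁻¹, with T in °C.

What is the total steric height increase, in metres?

0.093 m

Layer 1: α = (0.92 + 0.11×22)×10⁻⁴ = 3.34×10⁻⁴ K⁻¹
Layer 2: α = (0.92 + 0.11×2.1)×10⁻⁴ = 1.151×10⁻⁴ K⁻¹
0–270 m: 0.75 × 270 × 3.34×10⁻⁴ = 0.067635 m
Layer 2: 1.151×10⁻⁴ × 370 × 0.6 = 0.0255522 m
Δh = 0.067635 + 0.0255522 = 0.0931872 m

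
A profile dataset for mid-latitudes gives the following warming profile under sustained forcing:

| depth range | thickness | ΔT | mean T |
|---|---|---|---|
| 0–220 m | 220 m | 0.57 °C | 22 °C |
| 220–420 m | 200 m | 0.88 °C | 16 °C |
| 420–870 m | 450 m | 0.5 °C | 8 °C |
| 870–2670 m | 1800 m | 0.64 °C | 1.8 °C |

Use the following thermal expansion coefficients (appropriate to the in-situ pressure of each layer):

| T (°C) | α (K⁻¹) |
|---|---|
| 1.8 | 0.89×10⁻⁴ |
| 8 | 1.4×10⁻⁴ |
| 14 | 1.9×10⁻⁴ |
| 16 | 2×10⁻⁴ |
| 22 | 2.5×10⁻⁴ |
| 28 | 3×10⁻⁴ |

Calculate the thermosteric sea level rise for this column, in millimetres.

Δh ≈ 201 mm

Layer 1 at 22 °C → α = 2.5×10⁻⁴ K⁻¹
Layer 2 at 16 °C → α = 2×10⁻⁴ K⁻¹
Layer 3 at 8 °C → α = 1.4×10⁻⁴ K⁻¹
Layer 4 at 1.8 °C → α = 0.89×10⁻⁴ K⁻¹
Layer 1: 220 × 0.57 × 2.5×10⁻⁴ = 0.03135 m
Layer 2: 200 × 0.88 × 2×10⁻⁴ = 0.03520 m
1.4×10⁻⁴ × 450 × 0.5 = 0.03150 m
870–2670 m: 0.64 × 0.89×10⁻⁴ × 1800 = 0.102528 m
Δh = 0.03135 + 0.03520 + 0.03150 + 0.102528 = 0.200578 m ≈ 201 mm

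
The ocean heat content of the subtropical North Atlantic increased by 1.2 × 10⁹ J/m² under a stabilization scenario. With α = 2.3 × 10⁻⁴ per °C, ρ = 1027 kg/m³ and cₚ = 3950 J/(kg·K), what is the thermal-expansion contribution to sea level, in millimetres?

68 mm of thermosteric rise

Δh = αQ/(ρcₚ) = 2.3×10⁻⁴ × 1.2×10⁹ / (1027 × 3950) ≈ 0.068036 m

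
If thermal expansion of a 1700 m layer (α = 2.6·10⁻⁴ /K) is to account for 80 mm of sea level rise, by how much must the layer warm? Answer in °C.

ΔT = Δh/(αH) = 0.08 / (2.6×10⁻⁴ × 1700) ≈ 0.1810 °C

about 0.181 °C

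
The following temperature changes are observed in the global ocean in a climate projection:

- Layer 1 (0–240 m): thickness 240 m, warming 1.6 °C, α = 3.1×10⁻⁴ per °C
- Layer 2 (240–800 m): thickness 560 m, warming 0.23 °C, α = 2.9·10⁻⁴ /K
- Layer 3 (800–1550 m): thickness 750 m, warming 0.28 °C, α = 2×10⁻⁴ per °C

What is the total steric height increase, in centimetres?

Layer 1: 240 × 3.1×10⁻⁴ × 1.6 = 0.11904 m
Layer 2: 2.9×10⁻⁴ × 560 × 0.23 = 0.037352 m
800–1550 m: 0.28 × 2×10⁻⁴ × 750 = 0.04200 m
Δh = 0.11904 + 0.037352 + 0.04200 = 0.198392 m ≈ 19.8 cm

Δh = 19.8 cm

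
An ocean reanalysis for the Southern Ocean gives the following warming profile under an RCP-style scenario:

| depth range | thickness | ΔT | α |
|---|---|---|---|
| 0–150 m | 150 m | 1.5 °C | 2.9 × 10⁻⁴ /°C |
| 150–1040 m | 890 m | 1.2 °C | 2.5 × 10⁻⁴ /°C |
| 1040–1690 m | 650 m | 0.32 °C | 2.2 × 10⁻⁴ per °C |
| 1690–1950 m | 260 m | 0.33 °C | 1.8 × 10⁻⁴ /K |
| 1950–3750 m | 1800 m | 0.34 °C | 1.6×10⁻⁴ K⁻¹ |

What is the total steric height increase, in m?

Layer 1: 150 × 1.5 × 2.9×10⁻⁴ = 0.06525 m
150–1040 m: 890 × 1.2 × 2.5×10⁻⁴ = 0.26700 m
Layer 3: 2.2×10⁻⁴ × 650 × 0.32 = 0.04576 m
1690–1950 m: 1.8×10⁻⁴ × 0.33 × 260 = 0.015444 m
0.34 × 1800 × 1.6×10⁻⁴ = 0.09792 m
Δh = 0.06525 + 0.26700 + 0.04576 + 0.015444 + 0.09792 = 0.491374 m

0.491 m of thermosteric rise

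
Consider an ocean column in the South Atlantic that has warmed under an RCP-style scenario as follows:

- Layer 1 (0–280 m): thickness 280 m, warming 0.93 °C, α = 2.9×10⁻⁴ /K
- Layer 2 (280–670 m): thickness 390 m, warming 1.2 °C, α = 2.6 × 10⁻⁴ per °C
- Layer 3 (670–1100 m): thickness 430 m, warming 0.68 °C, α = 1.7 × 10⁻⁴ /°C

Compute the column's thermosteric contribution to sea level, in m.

280 × 0.93 × 2.9×10⁻⁴ = 0.075516 m
390 × 2.6×10⁻⁴ × 1.2 = 0.12168 m
Layer 3: 430 × 1.7×10⁻⁴ × 0.68 = 0.049708 m
Δh = 0.075516 + 0.12168 + 0.049708 = 0.246904 m

Δh ≈ 0.25 m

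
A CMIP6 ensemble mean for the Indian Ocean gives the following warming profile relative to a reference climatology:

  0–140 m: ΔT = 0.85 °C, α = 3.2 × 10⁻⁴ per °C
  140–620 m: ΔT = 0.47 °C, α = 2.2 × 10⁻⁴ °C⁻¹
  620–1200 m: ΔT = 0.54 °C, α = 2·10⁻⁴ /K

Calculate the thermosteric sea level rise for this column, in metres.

about 0.15 m

0.85 × 140 × 3.2×10⁻⁴ = 0.03808 m
Layer 2: 480 × 0.47 × 2.2×10⁻⁴ = 0.049632 m
580 × 2×10⁻⁴ × 0.54 = 0.06264 m
Δh = 0.03808 + 0.049632 + 0.06264 = 0.150352 m ≈ 0.15 m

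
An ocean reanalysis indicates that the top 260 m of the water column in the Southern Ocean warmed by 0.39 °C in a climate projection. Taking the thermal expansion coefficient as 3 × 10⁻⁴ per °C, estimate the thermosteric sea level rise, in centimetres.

about 3.0 cm

Δh = αΔT·H = 3×10⁻⁴ × 0.39 × 260 = 0.03042 m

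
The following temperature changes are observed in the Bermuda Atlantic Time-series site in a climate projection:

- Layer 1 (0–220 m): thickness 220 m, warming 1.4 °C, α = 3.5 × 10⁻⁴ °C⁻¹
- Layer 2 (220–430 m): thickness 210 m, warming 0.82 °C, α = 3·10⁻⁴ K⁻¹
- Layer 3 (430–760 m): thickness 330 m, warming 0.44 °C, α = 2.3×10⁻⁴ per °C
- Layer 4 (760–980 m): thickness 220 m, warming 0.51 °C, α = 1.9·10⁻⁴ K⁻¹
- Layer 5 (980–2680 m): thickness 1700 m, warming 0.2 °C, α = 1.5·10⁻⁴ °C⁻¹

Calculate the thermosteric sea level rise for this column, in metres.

0–220 m: 3.5×10⁻⁴ × 220 × 1.4 = 0.10780 m
Layer 2: 210 × 0.82 × 3×10⁻⁴ = 0.05166 m
0.44 × 330 × 2.3×10⁻⁴ = 0.033396 m
Layer 4: 1.9×10⁻⁴ × 0.51 × 220 = 0.021318 m
0.2 × 1.5×10⁻⁴ × 1700 = 0.05100 m
Δh = 0.10780 + 0.05166 + 0.033396 + 0.021318 + 0.05100 = 0.265174 m ≈ 0.27 m

0.27 m of thermosteric rise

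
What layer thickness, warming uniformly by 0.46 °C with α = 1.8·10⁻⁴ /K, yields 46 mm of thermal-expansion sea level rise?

556 m

H = Δh/(αΔT) = 0.046 / (1.8×10⁻⁴ × 0.46) ≈ 555.6 m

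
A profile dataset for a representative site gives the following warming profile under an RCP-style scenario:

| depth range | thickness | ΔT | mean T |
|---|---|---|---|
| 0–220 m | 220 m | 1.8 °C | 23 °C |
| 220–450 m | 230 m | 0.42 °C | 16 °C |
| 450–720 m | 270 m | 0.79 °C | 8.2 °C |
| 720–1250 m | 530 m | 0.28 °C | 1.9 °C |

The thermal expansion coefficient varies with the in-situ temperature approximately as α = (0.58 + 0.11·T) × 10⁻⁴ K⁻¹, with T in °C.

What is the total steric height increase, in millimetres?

Layer 1: α = (0.58 + 0.11×23)×10⁻⁴ = 3.11×10⁻⁴ K⁻¹
Layer 2: α = (0.58 + 0.11×16)×10⁻⁴ = 2.34×10⁻⁴ K⁻¹
Layer 3: α = (0.58 + 0.11×8.2)×10⁻⁴ = 1.482×10⁻⁴ K⁻¹
Layer 4: α = (0.58 + 0.11×1.9)×10⁻⁴ = 0.789×10⁻⁴ K⁻¹
1.8 × 3.11×10⁻⁴ × 220 = 0.123156 m
2.34×10⁻⁴ × 0.42 × 230 = 0.0226044 m
Layer 3: 1.482×10⁻⁴ × 0.79 × 270 = 0.03161106 m
Layer 4: 0.28 × 0.789×10⁻⁴ × 530 = 0.01170876 m
Δh = 0.123156 + 0.0226044 + 0.03161106 + 0.01170876 = 0.18908022 m

about 190 mm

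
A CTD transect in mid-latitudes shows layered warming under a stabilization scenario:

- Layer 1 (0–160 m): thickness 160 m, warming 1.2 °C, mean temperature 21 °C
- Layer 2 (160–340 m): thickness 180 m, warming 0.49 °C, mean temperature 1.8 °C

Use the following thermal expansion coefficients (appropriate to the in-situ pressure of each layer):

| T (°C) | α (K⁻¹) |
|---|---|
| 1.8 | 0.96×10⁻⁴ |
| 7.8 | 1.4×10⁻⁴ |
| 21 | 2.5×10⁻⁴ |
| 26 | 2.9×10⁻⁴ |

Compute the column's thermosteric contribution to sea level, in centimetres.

Layer 1 at 21 °C → α = 2.5×10⁻⁴ K⁻¹
Layer 2 at 1.8 °C → α = 0.96×10⁻⁴ K⁻¹
Layer 1: 1.2 × 160 × 2.5×10⁻⁴ = 0.04800 m
Layer 2: 180 × 0.96×10⁻⁴ × 0.49 = 0.0084672 m
Δh = 0.04800 + 0.0084672 = 0.0564672 m ≈ 5.6 cm

5.6 cm of thermosteric rise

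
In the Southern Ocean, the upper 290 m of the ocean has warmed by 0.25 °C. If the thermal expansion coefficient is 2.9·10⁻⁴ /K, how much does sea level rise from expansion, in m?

0.0210 m

Δh = αΔT·H = 2.9×10⁻⁴ × 0.25 × 290 = 0.021025 m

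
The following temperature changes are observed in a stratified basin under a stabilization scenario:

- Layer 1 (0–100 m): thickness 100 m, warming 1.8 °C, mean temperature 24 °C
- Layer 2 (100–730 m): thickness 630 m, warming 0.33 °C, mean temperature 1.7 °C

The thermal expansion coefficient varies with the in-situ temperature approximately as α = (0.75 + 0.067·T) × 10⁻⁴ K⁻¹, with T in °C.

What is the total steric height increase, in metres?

Δh ≈ 0.0604 m

Layer 1: α = (0.75 + 0.067×24)×10⁻⁴ = 2.358×10⁻⁴ K⁻¹
Layer 2: α = (0.75 + 0.067×1.7)×10⁻⁴ = 0.8639×10⁻⁴ K⁻¹
0–100 m: 2.358×10⁻⁴ × 1.8 × 100 = 0.042444 m
Layer 2: 0.8639×10⁻⁴ × 0.33 × 630 = 0.017960481 m
Δh = 0.042444 + 0.017960481 = 0.060404481 m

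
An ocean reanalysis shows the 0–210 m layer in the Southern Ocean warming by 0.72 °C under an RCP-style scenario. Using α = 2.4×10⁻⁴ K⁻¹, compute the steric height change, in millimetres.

Δh = αΔT·H = 2.4×10⁻⁴ × 0.72 × 210 = 0.036288 m

about 36 mm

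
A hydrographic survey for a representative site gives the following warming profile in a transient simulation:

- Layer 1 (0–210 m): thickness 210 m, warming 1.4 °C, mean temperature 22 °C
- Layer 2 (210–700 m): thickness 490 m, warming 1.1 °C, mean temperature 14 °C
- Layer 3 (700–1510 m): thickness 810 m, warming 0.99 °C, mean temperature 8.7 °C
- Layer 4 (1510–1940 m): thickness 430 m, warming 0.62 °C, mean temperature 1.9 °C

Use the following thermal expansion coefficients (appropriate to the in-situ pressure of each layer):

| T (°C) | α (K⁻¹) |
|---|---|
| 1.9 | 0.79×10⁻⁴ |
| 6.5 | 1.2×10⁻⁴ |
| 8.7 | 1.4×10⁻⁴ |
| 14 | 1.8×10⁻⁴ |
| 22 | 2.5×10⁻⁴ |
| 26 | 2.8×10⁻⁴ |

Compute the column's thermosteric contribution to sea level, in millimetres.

300 mm

Layer 1 at 22 °C → α = 2.5×10⁻⁴ K⁻¹
Layer 2 at 14 °C → α = 1.8×10⁻⁴ K⁻¹
Layer 3 at 8.7 °C → α = 1.4×10⁻⁴ K⁻¹
Layer 4 at 1.9 °C → α = 0.79×10⁻⁴ K⁻¹
0–210 m: 2.5×10⁻⁴ × 210 × 1.4 = 0.07350 m
210–700 m: 1.1 × 1.8×10⁻⁴ × 490 = 0.09702 m
Layer 3: 0.99 × 810 × 1.4×10⁻⁴ = 0.112266 m
1510–1940 m: 0.79×10⁻⁴ × 430 × 0.62 = 0.0210614 m
Δh = 0.07350 + 0.09702 + 0.112266 + 0.0210614 = 0.3038474 m ≈ 300 mm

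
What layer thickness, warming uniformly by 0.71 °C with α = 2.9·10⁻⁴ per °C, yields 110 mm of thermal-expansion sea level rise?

H ≈ 530 m

H = Δh/(αΔT) = 0.11 / (2.9×10⁻⁴ × 0.71) ≈ 534.2 m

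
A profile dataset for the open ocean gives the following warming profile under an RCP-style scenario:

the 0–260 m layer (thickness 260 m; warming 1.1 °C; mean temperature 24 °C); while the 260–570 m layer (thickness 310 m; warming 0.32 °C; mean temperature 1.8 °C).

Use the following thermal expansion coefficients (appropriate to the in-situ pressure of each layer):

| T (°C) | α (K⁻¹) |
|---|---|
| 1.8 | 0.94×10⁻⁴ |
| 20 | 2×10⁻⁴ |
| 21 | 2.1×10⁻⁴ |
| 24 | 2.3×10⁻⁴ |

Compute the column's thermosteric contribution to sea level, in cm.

Layer 1 at 24 °C → α = 2.3×10⁻⁴ K⁻¹
Layer 2 at 1.8 °C → α = 0.94×10⁻⁴ K⁻¹
0–260 m: 1.1 × 2.3×10⁻⁴ × 260 = 0.06578 m
310 × 0.94×10⁻⁴ × 0.32 = 0.0093248 m
Δh = 0.06578 + 0.0093248 = 0.0751048 m

about 7.51 cm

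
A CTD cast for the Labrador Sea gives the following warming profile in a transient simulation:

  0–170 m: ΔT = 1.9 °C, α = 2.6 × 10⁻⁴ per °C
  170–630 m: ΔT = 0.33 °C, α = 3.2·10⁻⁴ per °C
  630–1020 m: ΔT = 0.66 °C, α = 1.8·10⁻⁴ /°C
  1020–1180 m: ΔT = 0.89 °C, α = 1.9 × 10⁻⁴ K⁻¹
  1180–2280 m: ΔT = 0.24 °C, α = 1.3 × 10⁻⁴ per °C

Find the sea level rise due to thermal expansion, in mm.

240 mm

170 × 1.9 × 2.6×10⁻⁴ = 0.08398 m
Layer 2: 460 × 0.33 × 3.2×10⁻⁴ = 0.048576 m
Layer 3: 0.66 × 1.8×10⁻⁴ × 390 = 0.046332 m
Layer 4: 160 × 1.9×10⁻⁴ × 0.89 = 0.027056 m
0.24 × 1.3×10⁻⁴ × 1100 = 0.03432 m
Δh = 0.08398 + 0.048576 + 0.046332 + 0.027056 + 0.03432 = 0.240264 m ≈ 240 mm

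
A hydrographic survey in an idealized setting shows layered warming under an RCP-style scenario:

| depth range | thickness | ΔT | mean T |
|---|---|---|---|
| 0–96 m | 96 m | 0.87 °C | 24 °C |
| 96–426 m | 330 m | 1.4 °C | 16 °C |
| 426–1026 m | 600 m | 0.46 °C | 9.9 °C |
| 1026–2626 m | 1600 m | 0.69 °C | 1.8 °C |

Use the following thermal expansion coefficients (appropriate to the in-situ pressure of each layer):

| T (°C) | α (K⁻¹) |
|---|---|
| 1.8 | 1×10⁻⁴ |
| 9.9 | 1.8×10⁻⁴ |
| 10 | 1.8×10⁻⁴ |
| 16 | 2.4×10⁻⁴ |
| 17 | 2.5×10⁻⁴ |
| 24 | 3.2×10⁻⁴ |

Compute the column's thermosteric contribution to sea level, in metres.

Δh = 0.30 m

Layer 1 at 24 °C → α = 3.2×10⁻⁴ K⁻¹
Layer 2 at 16 °C → α = 2.4×10⁻⁴ K⁻¹
Layer 3 at 9.9 °C → α = 1.8×10⁻⁴ K⁻¹
Layer 4 at 1.8 °C → α = 1×10⁻⁴ K⁻¹
Layer 1: 96 × 3.2×10⁻⁴ × 0.87 = 0.0267264 m
96–426 m: 2.4×10⁻⁴ × 330 × 1.4 = 0.11088 m
426–1026 m: 600 × 0.46 × 1.8×10⁻⁴ = 0.04968 m
Layer 4: 1600 × 1×10⁻⁴ × 0.69 = 0.11040 m
Δh = 0.0267264 + 0.11088 + 0.04968 + 0.11040 = 0.2976864 m ≈ 0.30 m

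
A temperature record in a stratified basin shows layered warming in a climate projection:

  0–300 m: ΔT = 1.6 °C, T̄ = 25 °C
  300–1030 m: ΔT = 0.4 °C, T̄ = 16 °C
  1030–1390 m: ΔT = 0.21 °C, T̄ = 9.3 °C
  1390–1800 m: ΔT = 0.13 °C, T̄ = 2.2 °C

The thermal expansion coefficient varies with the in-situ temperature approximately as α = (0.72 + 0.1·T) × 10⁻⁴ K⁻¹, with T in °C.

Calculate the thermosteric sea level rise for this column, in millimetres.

Layer 1: α = (0.72 + 0.1×25)×10⁻⁴ = 3.22×10⁻⁴ K⁻¹
Layer 2: α = (0.72 + 0.1×16)×10⁻⁴ = 2.32×10⁻⁴ K⁻¹
Layer 3: α = (0.72 + 0.1×9.3)×10⁻⁴ = 1.65×10⁻⁴ K⁻¹
Layer 4: α = (0.72 + 0.1×2.2)×10⁻⁴ = 0.94×10⁻⁴ K⁻¹
Layer 1: 1.6 × 3.22×10⁻⁴ × 300 = 0.15456 m
Layer 2: 2.32×10⁻⁴ × 0.4 × 730 = 0.067744 m
1030–1390 m: 0.21 × 360 × 1.65×10⁻⁴ = 0.012474 m
1390–1800 m: 0.13 × 410 × 0.94×10⁻⁴ = 0.0050102 m
Δh = 0.15456 + 0.067744 + 0.012474 + 0.0050102 = 0.2397882 m ≈ 240 mm

240 mm of thermosteric rise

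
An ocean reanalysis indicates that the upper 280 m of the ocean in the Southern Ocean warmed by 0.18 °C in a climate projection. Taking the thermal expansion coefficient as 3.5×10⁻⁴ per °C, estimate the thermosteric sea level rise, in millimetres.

Δh = αΔT·H = 3.5×10⁻⁴ × 0.18 × 280 = 0.01764 m

about 17.6 mm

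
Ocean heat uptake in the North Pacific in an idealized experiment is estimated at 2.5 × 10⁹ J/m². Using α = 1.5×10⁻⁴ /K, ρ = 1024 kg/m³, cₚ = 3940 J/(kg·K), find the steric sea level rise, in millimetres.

Δh = αQ/(ρcₚ) = 1.5×10⁻⁴ × 2.5×10⁹ / (1024 × 3940) ≈ 0.092947 m

Δh = 93 mm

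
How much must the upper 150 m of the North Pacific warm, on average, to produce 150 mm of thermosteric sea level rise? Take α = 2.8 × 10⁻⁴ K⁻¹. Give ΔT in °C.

ΔT = Δh/(αH) = 0.15 / (2.8×10⁻⁴ × 150) ≈ 3.571 °C

about 3.57 °C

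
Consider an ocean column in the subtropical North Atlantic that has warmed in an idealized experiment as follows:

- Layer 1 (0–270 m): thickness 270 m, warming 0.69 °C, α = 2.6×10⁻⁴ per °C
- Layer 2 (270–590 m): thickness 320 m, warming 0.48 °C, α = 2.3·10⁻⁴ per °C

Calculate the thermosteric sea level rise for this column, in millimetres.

Δh ≈ 83.8 mm

Layer 1: 2.6×10⁻⁴ × 0.69 × 270 = 0.048438 m
Layer 2: 0.48 × 2.3×10⁻⁴ × 320 = 0.035328 m
Δh = 0.048438 + 0.035328 = 0.083766 m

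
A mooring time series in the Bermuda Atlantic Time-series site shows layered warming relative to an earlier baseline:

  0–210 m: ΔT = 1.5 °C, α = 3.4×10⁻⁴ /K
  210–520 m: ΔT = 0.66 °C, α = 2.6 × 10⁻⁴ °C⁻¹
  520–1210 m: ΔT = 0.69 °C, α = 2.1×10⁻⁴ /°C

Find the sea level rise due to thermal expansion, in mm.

0–210 m: 1.5 × 3.4×10⁻⁴ × 210 = 0.10710 m
210–520 m: 0.66 × 2.6×10⁻⁴ × 310 = 0.053196 m
690 × 0.69 × 2.1×10⁻⁴ = 0.099981 m
Δh = 0.10710 + 0.053196 + 0.099981 = 0.260277 m ≈ 260 mm

Δh = 260 mm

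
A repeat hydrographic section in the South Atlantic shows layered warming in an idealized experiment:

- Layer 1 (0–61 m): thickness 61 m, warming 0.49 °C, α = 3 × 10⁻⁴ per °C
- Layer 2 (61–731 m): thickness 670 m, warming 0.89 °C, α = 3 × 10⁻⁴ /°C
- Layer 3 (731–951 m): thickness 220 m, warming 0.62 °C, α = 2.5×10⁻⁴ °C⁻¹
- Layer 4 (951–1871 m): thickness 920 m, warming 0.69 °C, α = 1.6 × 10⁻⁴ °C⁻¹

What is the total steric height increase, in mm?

3×10⁻⁴ × 0.49 × 61 = 0.008967 m
61–731 m: 670 × 3×10⁻⁴ × 0.89 = 0.17889 m
Layer 3: 220 × 2.5×10⁻⁴ × 0.62 = 0.03410 m
Layer 4: 0.69 × 1.6×10⁻⁴ × 920 = 0.101568 m
Δh = 0.008967 + 0.17889 + 0.03410 + 0.101568 = 0.323525 m

Δh ≈ 320 mm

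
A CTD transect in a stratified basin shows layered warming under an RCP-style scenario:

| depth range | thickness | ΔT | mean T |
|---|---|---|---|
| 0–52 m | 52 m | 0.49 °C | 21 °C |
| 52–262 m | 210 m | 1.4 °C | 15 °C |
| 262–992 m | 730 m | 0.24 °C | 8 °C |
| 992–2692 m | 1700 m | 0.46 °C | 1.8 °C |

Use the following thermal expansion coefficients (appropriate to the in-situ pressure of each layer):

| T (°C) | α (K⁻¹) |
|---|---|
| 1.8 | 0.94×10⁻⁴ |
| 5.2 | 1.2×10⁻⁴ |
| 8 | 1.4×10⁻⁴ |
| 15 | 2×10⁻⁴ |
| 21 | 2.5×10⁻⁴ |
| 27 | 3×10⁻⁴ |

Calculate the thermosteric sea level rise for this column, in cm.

Layer 1 at 21 °C → α = 2.5×10⁻⁴ K⁻¹
Layer 2 at 15 °C → α = 2×10⁻⁴ K⁻¹
Layer 3 at 8 °C → α = 1.4×10⁻⁴ K⁻¹
Layer 4 at 1.8 °C → α = 0.94×10⁻⁴ K⁻¹
Layer 1: 2.5×10⁻⁴ × 0.49 × 52 = 0.00637 m
Layer 2: 210 × 1.4 × 2×10⁻⁴ = 0.05880 m
262–992 m: 1.4×10⁻⁴ × 0.24 × 730 = 0.024528 m
Layer 4: 0.46 × 0.94×10⁻⁴ × 1700 = 0.073508 m
Δh = 0.00637 + 0.05880 + 0.024528 + 0.073508 = 0.163206 m ≈ 16 cm

Δh = 16 cm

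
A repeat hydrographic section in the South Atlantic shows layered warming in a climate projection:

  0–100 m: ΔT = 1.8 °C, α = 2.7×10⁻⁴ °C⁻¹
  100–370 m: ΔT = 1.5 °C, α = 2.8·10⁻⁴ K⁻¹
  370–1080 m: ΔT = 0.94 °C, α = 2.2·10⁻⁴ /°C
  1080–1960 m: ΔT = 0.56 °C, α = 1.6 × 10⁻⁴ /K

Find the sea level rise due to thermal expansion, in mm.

Layer 1: 2.7×10⁻⁴ × 100 × 1.8 = 0.04860 m
1.5 × 270 × 2.8×10⁻⁴ = 0.11340 m
710 × 0.94 × 2.2×10⁻⁴ = 0.146828 m
0.56 × 1.6×10⁻⁴ × 880 = 0.078848 m
Δh = 0.04860 + 0.11340 + 0.146828 + 0.078848 = 0.387676 m

388 mm of thermosteric rise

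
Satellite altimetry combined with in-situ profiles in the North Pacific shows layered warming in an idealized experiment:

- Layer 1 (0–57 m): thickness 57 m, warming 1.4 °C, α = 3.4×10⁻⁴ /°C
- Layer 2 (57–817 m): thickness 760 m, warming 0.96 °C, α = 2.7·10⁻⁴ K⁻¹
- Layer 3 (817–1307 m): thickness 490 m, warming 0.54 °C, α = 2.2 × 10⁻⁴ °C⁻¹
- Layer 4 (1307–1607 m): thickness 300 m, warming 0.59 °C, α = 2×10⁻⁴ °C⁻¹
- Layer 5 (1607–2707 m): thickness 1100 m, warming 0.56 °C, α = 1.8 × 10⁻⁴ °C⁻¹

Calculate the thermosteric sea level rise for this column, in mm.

Layer 1: 1.4 × 3.4×10⁻⁴ × 57 = 0.027132 m
760 × 2.7×10⁻⁴ × 0.96 = 0.196992 m
Layer 3: 0.54 × 490 × 2.2×10⁻⁴ = 0.058212 m
300 × 2×10⁻⁴ × 0.59 = 0.03540 m
Layer 5: 0.56 × 1.8×10⁻⁴ × 1100 = 0.11088 m
Δh = 0.027132 + 0.196992 + 0.058212 + 0.03540 + 0.11088 = 0.428616 m ≈ 430 mm

Δh ≈ 430 mm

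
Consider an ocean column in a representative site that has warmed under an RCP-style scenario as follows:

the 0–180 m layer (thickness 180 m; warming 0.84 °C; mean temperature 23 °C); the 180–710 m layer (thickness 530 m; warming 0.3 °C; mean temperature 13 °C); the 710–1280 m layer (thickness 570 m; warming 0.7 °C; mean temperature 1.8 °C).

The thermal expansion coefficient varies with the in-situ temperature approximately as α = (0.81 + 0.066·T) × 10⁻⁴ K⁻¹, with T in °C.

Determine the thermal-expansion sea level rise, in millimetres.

98.8 mm of thermosteric rise

Layer 1: α = (0.81 + 0.066×23)×10⁻⁴ = 2.328×10⁻⁴ K⁻¹
Layer 2: α = (0.81 + 0.066×13)×10⁻⁴ = 1.668×10⁻⁴ K⁻¹
Layer 3: α = (0.81 + 0.066×1.8)×10⁻⁴ = 0.9288×10⁻⁴ K⁻¹
0–180 m: 180 × 2.328×10⁻⁴ × 0.84 = 0.03519936 m
0.3 × 530 × 1.668×10⁻⁴ = 0.0265212 m
Layer 3: 0.7 × 570 × 0.9288×10⁻⁴ = 0.03705912 m
Δh = 0.03519936 + 0.0265212 + 0.03705912 = 0.09877968 m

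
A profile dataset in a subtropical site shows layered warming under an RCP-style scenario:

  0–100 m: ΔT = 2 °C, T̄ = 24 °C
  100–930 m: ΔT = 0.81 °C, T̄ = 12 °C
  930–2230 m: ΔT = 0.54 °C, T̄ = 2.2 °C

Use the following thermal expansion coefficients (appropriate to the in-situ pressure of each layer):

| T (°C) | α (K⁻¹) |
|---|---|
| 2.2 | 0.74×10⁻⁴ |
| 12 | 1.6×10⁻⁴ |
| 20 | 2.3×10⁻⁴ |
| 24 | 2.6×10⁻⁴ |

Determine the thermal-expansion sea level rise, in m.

Layer 1 at 24 °C → α = 2.6×10⁻⁴ K⁻¹
Layer 2 at 12 °C → α = 1.6×10⁻⁴ K⁻¹
Layer 3 at 2.2 °C → α = 0.74×10⁻⁴ K⁻¹
2 × 100 × 2.6×10⁻⁴ = 0.05200 m
100–930 m: 1.6×10⁻⁴ × 830 × 0.81 = 0.107568 m
Layer 3: 0.74×10⁻⁴ × 0.54 × 1300 = 0.051948 m
Δh = 0.05200 + 0.107568 + 0.051948 = 0.211516 m ≈ 0.212 m

about 0.212 m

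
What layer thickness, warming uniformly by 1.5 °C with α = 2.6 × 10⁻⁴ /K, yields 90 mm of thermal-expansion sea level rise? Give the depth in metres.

about 231 m

H = Δh/(αΔT) = 0.09 / (2.6×10⁻⁴ × 1.5) ≈ 230.8 m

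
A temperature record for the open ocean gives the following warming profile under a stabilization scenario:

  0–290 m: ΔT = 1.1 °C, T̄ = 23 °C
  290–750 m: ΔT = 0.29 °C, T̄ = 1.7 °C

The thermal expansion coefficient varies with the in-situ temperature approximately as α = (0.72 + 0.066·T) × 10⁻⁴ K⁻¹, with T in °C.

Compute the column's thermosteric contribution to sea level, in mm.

Layer 1: α = (0.72 + 0.066×23)×10⁻⁴ = 2.238×10⁻⁴ K⁻¹
Layer 2: α = (0.72 + 0.066×1.7)×10⁻⁴ = 0.8322×10⁻⁴ K⁻¹
290 × 2.238×10⁻⁴ × 1.1 = 0.0713922 m
290–750 m: 460 × 0.8322×10⁻⁴ × 0.29 = 0.011101548 m
Δh = 0.0713922 + 0.011101548 = 0.082493748 m

Δh = 82 mm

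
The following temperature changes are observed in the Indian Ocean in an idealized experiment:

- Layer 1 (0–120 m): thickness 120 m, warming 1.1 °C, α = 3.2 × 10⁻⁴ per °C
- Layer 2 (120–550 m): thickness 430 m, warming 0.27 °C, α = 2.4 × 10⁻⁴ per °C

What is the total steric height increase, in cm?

3.2×10⁻⁴ × 1.1 × 120 = 0.04224 m
120–550 m: 0.27 × 430 × 2.4×10⁻⁴ = 0.027864 m
Δh = 0.04224 + 0.027864 = 0.070104 m ≈ 7.01 cm

about 7.01 cm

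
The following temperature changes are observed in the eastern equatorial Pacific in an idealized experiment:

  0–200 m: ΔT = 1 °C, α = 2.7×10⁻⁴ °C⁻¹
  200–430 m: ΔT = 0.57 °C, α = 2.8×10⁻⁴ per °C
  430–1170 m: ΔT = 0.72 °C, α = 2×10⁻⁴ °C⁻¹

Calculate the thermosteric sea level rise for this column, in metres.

Δh = 0.197 m

Layer 1: 200 × 1 × 2.7×10⁻⁴ = 0.05400 m
2.8×10⁻⁴ × 0.57 × 230 = 0.036708 m
Layer 3: 740 × 0.72 × 2×10⁻⁴ = 0.10656 m
Δh = 0.05400 + 0.036708 + 0.10656 = 0.197268 m ≈ 0.197 m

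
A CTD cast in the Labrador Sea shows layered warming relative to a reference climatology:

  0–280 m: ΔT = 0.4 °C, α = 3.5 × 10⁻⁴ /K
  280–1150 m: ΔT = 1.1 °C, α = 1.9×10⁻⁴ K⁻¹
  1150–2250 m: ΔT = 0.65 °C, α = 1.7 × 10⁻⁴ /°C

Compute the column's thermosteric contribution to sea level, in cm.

Layer 1: 280 × 3.5×10⁻⁴ × 0.4 = 0.03920 m
870 × 1.1 × 1.9×10⁻⁴ = 0.18183 m
1150–2250 m: 1.7×10⁻⁴ × 0.65 × 1100 = 0.12155 m
Δh = 0.03920 + 0.18183 + 0.12155 = 0.34258 m

34.3 cm of thermosteric rise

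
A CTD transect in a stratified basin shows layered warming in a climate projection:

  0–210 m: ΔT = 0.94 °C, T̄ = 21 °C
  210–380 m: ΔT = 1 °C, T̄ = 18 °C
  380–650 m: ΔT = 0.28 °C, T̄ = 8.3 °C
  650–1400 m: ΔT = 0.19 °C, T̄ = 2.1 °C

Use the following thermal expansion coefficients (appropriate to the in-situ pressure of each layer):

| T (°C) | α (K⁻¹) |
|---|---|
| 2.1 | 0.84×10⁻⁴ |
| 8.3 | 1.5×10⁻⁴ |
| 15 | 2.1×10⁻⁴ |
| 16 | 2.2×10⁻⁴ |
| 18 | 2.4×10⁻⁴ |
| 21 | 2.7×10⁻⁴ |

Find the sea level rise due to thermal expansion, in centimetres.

about 12 cm

Layer 1 at 21 °C → α = 2.7×10⁻⁴ K⁻¹
Layer 2 at 18 °C → α = 2.4×10⁻⁴ K⁻¹
Layer 3 at 8.3 °C → α = 1.5×10⁻⁴ K⁻¹
Layer 4 at 2.1 °C → α = 0.84×10⁻⁴ K⁻¹
Layer 1: 210 × 0.94 × 2.7×10⁻⁴ = 0.053298 m
Layer 2: 170 × 1 × 2.4×10⁻⁴ = 0.04080 m
Layer 3: 1.5×10⁻⁴ × 0.28 × 270 = 0.01134 m
650–1400 m: 0.84×10⁻⁴ × 750 × 0.19 = 0.01197 m
Δh = 0.053298 + 0.04080 + 0.01134 + 0.01197 = 0.117408 m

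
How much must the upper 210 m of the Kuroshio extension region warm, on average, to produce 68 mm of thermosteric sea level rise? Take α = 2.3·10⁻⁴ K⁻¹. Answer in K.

about 1.41 K

ΔT = Δh/(αH) = 0.068 / (2.3×10⁻⁴ × 210) ≈ 1.408 K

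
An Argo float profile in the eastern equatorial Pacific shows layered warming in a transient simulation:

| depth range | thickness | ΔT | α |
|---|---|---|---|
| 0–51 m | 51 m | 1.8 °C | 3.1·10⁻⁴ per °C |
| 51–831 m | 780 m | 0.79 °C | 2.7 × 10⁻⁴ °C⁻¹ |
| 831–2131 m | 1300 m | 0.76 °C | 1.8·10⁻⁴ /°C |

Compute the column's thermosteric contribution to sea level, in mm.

51 × 1.8 × 3.1×10⁻⁴ = 0.028458 m
51–831 m: 780 × 0.79 × 2.7×10⁻⁴ = 0.166374 m
1300 × 0.76 × 1.8×10⁻⁴ = 0.17784 m
Δh = 0.028458 + 0.166374 + 0.17784 = 0.372672 m

Δh = 373 mm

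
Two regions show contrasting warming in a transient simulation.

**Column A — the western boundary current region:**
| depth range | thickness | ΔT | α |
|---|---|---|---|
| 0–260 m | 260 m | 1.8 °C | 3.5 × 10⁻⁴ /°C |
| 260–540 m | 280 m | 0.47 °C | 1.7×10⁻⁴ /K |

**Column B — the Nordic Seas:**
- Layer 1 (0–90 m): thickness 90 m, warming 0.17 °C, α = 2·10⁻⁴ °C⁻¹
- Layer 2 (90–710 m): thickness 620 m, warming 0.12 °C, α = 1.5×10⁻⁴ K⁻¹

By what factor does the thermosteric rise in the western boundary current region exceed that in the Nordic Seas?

≈ 13×

A 0–260 m: 1.8 × 3.5×10⁻⁴ × 260 = 0.16380 m
A Layer 2: 280 × 0.47 × 1.7×10⁻⁴ = 0.022372 m
A total: 0.186172 m
B Layer 1: 2×10⁻⁴ × 90 × 0.17 = 0.00306 m
B 0.12 × 1.5×10⁻⁴ × 620 = 0.01116 m
B total: 0.01422 m
Ratio: 0.186172 / 0.01422 ≈ 13.09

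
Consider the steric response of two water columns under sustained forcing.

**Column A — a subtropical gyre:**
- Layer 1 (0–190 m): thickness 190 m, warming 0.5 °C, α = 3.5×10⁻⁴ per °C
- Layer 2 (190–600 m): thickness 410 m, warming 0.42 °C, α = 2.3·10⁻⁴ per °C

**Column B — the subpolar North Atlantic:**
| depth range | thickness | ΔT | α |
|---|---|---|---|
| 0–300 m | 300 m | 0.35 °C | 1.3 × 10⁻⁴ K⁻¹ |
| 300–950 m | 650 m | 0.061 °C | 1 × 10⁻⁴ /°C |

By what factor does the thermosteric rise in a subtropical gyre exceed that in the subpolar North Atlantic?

≈ 4.14×

A 0–190 m: 0.5 × 190 × 3.5×10⁻⁴ = 0.03325 m
A 410 × 2.3×10⁻⁴ × 0.42 = 0.039606 m
A total: 0.072856 m
B 0–300 m: 300 × 0.35 × 1.3×10⁻⁴ = 0.01365 m
B 300–950 m: 0.061 × 1×10⁻⁴ × 650 = 0.003965 m
B total: 0.017615 m
Ratio: 0.072856 / 0.017615 ≈ 4.136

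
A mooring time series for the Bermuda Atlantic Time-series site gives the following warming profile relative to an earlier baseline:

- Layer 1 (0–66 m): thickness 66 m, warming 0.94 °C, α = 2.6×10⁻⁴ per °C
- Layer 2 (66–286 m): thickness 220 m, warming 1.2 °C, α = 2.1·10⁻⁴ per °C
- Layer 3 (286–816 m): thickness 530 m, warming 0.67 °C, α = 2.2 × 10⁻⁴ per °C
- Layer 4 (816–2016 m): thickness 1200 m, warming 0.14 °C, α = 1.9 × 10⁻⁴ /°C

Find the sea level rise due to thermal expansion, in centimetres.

0–66 m: 0.94 × 2.6×10⁻⁴ × 66 = 0.0161304 m
66–286 m: 2.1×10⁻⁴ × 220 × 1.2 = 0.05544 m
530 × 0.67 × 2.2×10⁻⁴ = 0.078122 m
1.9×10⁻⁴ × 1200 × 0.14 = 0.03192 m
Δh = 0.0161304 + 0.05544 + 0.078122 + 0.03192 = 0.1816124 m ≈ 18.2 cm

Δh ≈ 18.2 cm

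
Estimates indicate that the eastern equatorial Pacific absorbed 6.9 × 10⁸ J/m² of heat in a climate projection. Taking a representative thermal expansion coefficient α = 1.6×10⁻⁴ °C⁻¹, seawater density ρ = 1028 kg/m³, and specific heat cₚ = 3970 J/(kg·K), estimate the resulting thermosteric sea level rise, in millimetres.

Δh ≈ 27.1 mm

Δh = αQ/(ρcₚ) = 1.6×10⁻⁴ × 6.9×10⁸ / (1028 × 3970) ≈ 0.027051 m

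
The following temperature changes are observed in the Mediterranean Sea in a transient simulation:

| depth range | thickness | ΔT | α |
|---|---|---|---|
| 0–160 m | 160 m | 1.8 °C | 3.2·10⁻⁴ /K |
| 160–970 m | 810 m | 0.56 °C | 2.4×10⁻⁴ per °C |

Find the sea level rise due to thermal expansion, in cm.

1.8 × 160 × 3.2×10⁻⁴ = 0.09216 m
160–970 m: 2.4×10⁻⁴ × 810 × 0.56 = 0.108864 m
Δh = 0.09216 + 0.108864 = 0.201024 m

about 20.1 cm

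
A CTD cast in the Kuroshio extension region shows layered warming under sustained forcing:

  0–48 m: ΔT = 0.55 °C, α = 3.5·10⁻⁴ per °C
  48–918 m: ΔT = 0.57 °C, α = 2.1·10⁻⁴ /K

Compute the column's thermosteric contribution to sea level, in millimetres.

Layer 1: 0.55 × 3.5×10⁻⁴ × 48 = 0.00924 m
48–918 m: 0.57 × 2.1×10⁻⁴ × 870 = 0.104139 m
Δh = 0.00924 + 0.104139 = 0.113379 m ≈ 113 mm

113 mm of thermosteric rise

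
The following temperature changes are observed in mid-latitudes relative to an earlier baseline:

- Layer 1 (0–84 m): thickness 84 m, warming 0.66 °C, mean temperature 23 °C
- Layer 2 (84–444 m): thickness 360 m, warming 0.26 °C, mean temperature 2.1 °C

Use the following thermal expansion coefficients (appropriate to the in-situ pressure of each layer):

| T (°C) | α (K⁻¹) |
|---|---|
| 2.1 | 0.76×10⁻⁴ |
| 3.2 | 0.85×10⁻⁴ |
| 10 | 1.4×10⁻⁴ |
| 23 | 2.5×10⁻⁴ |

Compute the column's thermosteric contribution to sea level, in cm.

Layer 1 at 23 °C → α = 2.5×10⁻⁴ K⁻¹
Layer 2 at 2.1 °C → α = 0.76×10⁻⁴ K⁻¹
Layer 1: 0.66 × 2.5×10⁻⁴ × 84 = 0.01386 m
0.76×10⁻⁴ × 0.26 × 360 = 0.0071136 m
Δh = 0.01386 + 0.0071136 = 0.0209736 m ≈ 2.10 cm

about 2.10 cm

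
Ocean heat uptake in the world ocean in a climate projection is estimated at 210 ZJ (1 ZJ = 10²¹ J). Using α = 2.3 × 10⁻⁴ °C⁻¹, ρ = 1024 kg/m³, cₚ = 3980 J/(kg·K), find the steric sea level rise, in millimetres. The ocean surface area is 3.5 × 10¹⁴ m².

Per unit area: Q = 210×10²¹ / (3.5×10¹⁴) = 6×10⁸ J/m²
Δh = αQ/(ρcₚ) = 2.3×10⁻⁴ × 6×10⁸ / (1024 × 3980) ≈ 0.033861 m

about 33.9 mm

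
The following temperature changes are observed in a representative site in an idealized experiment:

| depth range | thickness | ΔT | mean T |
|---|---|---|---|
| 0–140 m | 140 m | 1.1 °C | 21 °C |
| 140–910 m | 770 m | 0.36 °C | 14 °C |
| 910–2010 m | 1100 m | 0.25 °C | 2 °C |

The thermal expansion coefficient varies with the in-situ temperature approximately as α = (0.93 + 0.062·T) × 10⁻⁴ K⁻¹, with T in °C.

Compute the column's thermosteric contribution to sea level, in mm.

Δh = 113 mm

Layer 1: α = (0.93 + 0.062×21)×10⁻⁴ = 2.232×10⁻⁴ K⁻¹
Layer 2: α = (0.93 + 0.062×14)×10⁻⁴ = 1.798×10⁻⁴ K⁻¹
Layer 3: α = (0.93 + 0.062×2)×10⁻⁴ = 1.054×10⁻⁴ K⁻¹
0–140 m: 1.1 × 2.232×10⁻⁴ × 140 = 0.0343728 m
770 × 1.798×10⁻⁴ × 0.36 = 0.04984056 m
Layer 3: 0.25 × 1.054×10⁻⁴ × 1100 = 0.028985 m
Δh = 0.0343728 + 0.04984056 + 0.028985 = 0.11319836 m ≈ 113 mm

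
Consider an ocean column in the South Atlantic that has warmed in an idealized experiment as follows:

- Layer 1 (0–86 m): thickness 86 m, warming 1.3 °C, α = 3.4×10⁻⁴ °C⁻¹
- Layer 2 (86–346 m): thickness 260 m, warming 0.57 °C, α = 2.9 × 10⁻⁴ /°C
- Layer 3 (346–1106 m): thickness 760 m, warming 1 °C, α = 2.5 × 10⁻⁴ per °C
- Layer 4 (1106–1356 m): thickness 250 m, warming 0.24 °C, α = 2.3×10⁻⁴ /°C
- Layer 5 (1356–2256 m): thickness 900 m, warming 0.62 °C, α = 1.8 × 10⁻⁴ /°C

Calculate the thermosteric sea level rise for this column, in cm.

38.5 cm

3.4×10⁻⁴ × 86 × 1.3 = 0.038012 m
0.57 × 2.9×10⁻⁴ × 260 = 0.042978 m
2.5×10⁻⁴ × 1 × 760 = 0.19000 m
Layer 4: 0.24 × 2.3×10⁻⁴ × 250 = 0.01380 m
Layer 5: 0.62 × 1.8×10⁻⁴ × 900 = 0.10044 m
Δh = 0.038012 + 0.042978 + 0.19000 + 0.01380 + 0.10044 = 0.38523 m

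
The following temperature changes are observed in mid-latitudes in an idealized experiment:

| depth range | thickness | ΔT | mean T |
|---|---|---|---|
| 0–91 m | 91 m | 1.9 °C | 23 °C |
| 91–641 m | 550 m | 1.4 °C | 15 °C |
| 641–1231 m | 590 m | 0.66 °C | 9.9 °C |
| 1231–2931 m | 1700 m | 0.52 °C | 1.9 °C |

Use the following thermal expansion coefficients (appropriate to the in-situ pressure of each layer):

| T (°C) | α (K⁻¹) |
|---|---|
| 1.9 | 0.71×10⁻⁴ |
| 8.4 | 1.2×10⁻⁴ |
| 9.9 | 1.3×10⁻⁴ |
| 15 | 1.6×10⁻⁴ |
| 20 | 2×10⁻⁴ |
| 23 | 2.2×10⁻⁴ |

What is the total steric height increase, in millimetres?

Layer 1 at 23 °C → α = 2.2×10⁻⁴ K⁻¹
Layer 2 at 15 °C → α = 1.6×10⁻⁴ K⁻¹
Layer 3 at 9.9 °C → α = 1.3×10⁻⁴ K⁻¹
Layer 4 at 1.9 °C → α = 0.71×10⁻⁴ K⁻¹
Layer 1: 91 × 2.2×10⁻⁴ × 1.9 = 0.038038 m
91–641 m: 550 × 1.6×10⁻⁴ × 1.4 = 0.12320 m
Layer 3: 1.3×10⁻⁴ × 590 × 0.66 = 0.050622 m
Layer 4: 0.52 × 0.71×10⁻⁴ × 1700 = 0.062764 m
Δh = 0.038038 + 0.12320 + 0.050622 + 0.062764 = 0.274624 m ≈ 270 mm

270 mm of thermosteric rise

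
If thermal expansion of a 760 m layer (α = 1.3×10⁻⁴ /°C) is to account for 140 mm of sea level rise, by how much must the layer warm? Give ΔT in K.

ΔT = Δh/(αH) = 0.14 / (1.3×10⁻⁴ × 760) ≈ 1.417 K

1.42 K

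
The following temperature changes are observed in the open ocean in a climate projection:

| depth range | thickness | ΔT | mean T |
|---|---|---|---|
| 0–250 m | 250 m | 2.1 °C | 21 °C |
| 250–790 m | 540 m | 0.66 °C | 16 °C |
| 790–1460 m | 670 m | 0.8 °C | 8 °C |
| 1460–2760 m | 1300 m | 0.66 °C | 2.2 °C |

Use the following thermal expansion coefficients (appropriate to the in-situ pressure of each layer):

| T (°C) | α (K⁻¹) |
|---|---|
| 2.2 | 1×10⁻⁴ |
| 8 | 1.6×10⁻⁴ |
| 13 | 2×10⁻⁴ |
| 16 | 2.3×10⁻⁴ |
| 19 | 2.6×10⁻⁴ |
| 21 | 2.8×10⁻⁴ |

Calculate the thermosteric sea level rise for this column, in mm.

Layer 1 at 21 °C → α = 2.8×10⁻⁴ K⁻¹
Layer 2 at 16 °C → α = 2.3×10⁻⁴ K⁻¹
Layer 3 at 8 °C → α = 1.6×10⁻⁴ K⁻¹
Layer 4 at 2.2 °C → α = 1×10⁻⁴ K⁻¹
Layer 1: 2.1 × 2.8×10⁻⁴ × 250 = 0.14700 m
250–790 m: 0.66 × 540 × 2.3×10⁻⁴ = 0.081972 m
790–1460 m: 0.8 × 1.6×10⁻⁴ × 670 = 0.08576 m
Layer 4: 0.66 × 1300 × 1×10⁻⁴ = 0.08580 m
Δh = 0.14700 + 0.081972 + 0.08576 + 0.08580 = 0.400532 m

401 mm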